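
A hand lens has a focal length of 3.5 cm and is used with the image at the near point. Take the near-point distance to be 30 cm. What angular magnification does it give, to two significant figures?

9.6

M = 1 + D/f = 1 + 30/3.5 = 9.571.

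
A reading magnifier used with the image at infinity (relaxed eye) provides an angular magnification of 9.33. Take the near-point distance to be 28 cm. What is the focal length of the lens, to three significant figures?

3.00 cm

For the image at infinity, M = D/f.
f = D/M = 28/9.33 = 3.001 cm.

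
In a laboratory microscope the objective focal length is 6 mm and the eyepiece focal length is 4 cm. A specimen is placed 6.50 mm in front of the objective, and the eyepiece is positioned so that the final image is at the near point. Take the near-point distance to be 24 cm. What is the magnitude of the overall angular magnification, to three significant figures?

84.0

Convert to cm: f_obj = 6 mm = 0.6 cm; d_o = 6.50 mm = 0.65 cm.
Objective: 1/d_i = 1/f_obj - 1/d_o = 1/0.6 - 1/0.65 = 0.12821 cm^-1, so d_i = 7.800 cm.
m_obj = -d_i/d_o = -7.800/0.65 = -12.000.
Eyepiece angular magnification (image at near point): M_eye = 1 + D/f_e = 1 + 24/4 = 7.000.
Overall M = m_obj x M_eye = (-12.000)(7.000) = -84.00.
|M| = 84.00.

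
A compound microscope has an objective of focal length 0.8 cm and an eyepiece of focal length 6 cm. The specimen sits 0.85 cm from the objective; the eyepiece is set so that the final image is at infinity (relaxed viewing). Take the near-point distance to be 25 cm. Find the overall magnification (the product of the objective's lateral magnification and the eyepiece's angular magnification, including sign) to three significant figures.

Objective: 1/d_i = 1/f_obj - 1/d_o = 1/0.8 - 1/0.85 = 0.07353 cm^-1, so d_i = 13.600 cm.
m_obj = -d_i/d_o = -13.600/0.85 = -16.000.
Eyepiece angular magnification (image at infinity): M_eye = D/f_e = 25/6 = 4.167.
Overall M = m_obj x M_eye = (-16.000)(4.167) = -66.67.

-66.7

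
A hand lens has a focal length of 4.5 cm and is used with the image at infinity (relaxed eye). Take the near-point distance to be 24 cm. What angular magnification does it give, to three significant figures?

M = D/f = 24/4.5 = 5.333.

5.33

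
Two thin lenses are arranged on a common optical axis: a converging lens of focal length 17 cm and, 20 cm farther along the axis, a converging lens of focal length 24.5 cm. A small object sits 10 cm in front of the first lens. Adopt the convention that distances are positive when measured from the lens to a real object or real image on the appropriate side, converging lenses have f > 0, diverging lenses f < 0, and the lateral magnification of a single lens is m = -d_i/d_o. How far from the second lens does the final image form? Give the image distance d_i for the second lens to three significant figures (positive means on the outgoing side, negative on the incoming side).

Lens 1: 1/d_i1 = 1/f_1 - 1/d_o1 = 1/17 - 1/10 = -0.04118 cm^-1, so d_i1 = -24.286 cm.
With d_i1 < 0 the first image is virtual and lies on the object side; the object distance for lens 2 is d_o2 = 20 - (-24.286) = 44.286 cm.
Lens 2: 1/d_i2 = 1/f_2 - 1/d_o2 = 1/24.5 - 1/(44.286) = 0.01824 cm^-1, so d_i2 = 54.838 cm.

54.8 cm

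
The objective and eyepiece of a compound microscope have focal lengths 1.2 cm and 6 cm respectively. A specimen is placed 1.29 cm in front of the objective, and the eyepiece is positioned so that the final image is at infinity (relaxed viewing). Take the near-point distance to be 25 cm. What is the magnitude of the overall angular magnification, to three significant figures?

55.6

Objective: 1/d_i = 1/f_obj - 1/d_o = 1/1.2 - 1/1.29 = 0.05814 cm^-1, so d_i = 17.200 cm.
m_obj = -d_i/d_o = -17.200/1.29 = -13.333.
Eyepiece angular magnification (image at infinity): M_eye = D/f_e = 25/6 = 4.167.
Overall M = m_obj x M_eye = (-13.333)(4.167) = -55.56.
|M| = 55.56.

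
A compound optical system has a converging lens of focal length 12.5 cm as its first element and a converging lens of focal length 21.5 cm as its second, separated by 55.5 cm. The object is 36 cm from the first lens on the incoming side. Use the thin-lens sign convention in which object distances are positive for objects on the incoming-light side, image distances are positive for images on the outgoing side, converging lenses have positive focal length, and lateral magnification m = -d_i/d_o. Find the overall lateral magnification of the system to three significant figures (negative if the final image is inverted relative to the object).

First lens: d_i1 = 1/(1/12.5 - 1/36) = 19.149 cm.
m_1 = -(19.149)/36 = -0.5319.
Object distance for lens 2: d_o2 = 55.5 - 19.149 = 36.351 cm.
Second lens: d_i2 = 1/(1/21.5 - 1/(36.351)) = 52.626 cm.
m_2 = -(52.626)/(36.351) = -1.4477.
Total m = m_1 x m_2 = (-0.5319)(-1.4477) = 0.7701.

0.770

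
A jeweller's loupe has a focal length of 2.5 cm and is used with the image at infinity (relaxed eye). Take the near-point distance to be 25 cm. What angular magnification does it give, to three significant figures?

10.0

M = D/f = 25/2.5 = 10.000.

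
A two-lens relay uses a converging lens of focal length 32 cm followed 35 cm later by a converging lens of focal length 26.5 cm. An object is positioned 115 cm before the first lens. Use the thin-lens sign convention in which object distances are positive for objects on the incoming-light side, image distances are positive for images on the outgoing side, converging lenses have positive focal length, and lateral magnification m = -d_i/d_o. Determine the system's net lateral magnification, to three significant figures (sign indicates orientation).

-0.285

First lens: d_i1 = 1/(1/32 - 1/115) = 44.337 cm.
m_1 = -(44.337)/115 = -0.3855.
Since 44.337 cm > 35 cm, the first image lies past the second lens and serves as a virtual object: d_o2 = L - d_i1 = -9.337 cm.
Second lens: d_i2 = 1/(1/26.5 - 1/(-9.337)) = 6.905 cm.
m_2 = -(6.905)/(-9.337) = 0.7395.
Total m = m_1 x m_2 = (-0.3855)(0.7395) = -0.2851.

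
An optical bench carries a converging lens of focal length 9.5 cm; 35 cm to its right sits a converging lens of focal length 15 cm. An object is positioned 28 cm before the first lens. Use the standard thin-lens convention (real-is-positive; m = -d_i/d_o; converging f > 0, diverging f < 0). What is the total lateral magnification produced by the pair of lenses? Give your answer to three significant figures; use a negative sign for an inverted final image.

1.37

Applying the thin-lens equation to the first lens, 1/9.5 = 1/28 + 1/d_i1, which gives d_i1 = 14.378 cm.
Its lateral magnification is m_1 = -d_i1/d_o1 = -(14.378)/28 = -0.5135.
The intermediate image is 14.378 cm to the right of lens 1, so d_o2 = L - d_i1 = 35 - 14.378 = 20.622 cm.
Applying the thin-lens equation again with f_2 = 15 cm and d_o2 = 20.622 cm gives d_i2 = 55.024 cm.
m_2 = -(55.024)/(20.622) = -2.6683.
Total m = m_1 x m_2 = (-0.5135)(-2.6683) = 1.3702.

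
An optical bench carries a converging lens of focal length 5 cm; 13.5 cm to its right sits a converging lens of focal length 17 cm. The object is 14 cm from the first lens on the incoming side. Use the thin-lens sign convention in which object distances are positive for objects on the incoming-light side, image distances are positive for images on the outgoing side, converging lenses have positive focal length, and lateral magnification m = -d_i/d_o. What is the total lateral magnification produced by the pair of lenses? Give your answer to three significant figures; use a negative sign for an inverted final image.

Lens 1: 1/d_i1 = 1/f_1 - 1/d_o1 = 1/5 - 1/14 = 0.12857 cm^-1, so d_i1 = 7.778 cm.
m_1 = -(7.778)/14 = -0.5556.
The intermediate image is 7.778 cm to the right of lens 1, so d_o2 = L - d_i1 = 13.5 - 7.778 = 5.722 cm.
Lens 2: 1/d_i2 = 1/f_2 - 1/d_o2 = 1/17 - 1/(5.722) = -0.11593 cm^-1, so d_i2 = -8.626 cm.
m_2 = -(-8.626)/(5.722) = 1.5074.
Total m = m_1 x m_2 = (-0.5556)(1.5074) = -0.8374.

-0.837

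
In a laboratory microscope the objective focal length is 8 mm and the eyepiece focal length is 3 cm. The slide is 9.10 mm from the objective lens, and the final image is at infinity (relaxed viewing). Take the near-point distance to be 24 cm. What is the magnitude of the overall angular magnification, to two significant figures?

58

Convert to cm: f_obj = 8 mm = 0.8 cm; d_o = 9.10 mm = 0.91 cm.
Objective: 1/d_i = 1/f_obj - 1/d_o = 1/0.8 - 1/0.91 = 0.15110 cm^-1, so d_i = 6.618 cm.
m_obj = -d_i/d_o = -6.618/0.91 = -7.273.
Eyepiece angular magnification (image at infinity): M_eye = D/f_e = 24/3 = 8.000.
Overall M = m_obj x M_eye = (-7.273)(8.000) = -58.18.
|M| = 58.18.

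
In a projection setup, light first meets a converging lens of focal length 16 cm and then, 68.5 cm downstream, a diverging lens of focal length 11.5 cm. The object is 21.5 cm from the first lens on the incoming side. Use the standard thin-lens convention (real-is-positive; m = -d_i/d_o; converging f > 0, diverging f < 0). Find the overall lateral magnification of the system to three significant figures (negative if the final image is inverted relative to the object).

Applying the thin-lens equation to the first lens, 1/16 = 1/21.5 + 1/d_i1, which gives d_i1 = 62.545 cm.
Its lateral magnification is m_1 = -d_i1/d_o1 = -(62.545)/21.5 = -2.9091.
The intermediate image is 62.545 cm to the right of lens 1, so d_o2 = L - d_i1 = 68.5 - 62.545 = 5.955 cm.
Applying the thin-lens equation again with f_2 = -11.5 cm and d_o2 = 5.955 cm gives d_i2 = -3.923 cm.
m_2 = -(-3.923)/(5.955) = 0.6589.
The system's lateral magnification is m_1 m_2 = (-2.9091)(0.6589) = -1.9167.

-1.92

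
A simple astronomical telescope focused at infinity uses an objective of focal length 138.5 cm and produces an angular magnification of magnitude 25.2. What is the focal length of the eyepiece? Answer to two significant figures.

|M| = f_obj/f_eye, so f_eye = f_obj/|M| = 138.5/25.2 = 5.496 cm.

5.5 cm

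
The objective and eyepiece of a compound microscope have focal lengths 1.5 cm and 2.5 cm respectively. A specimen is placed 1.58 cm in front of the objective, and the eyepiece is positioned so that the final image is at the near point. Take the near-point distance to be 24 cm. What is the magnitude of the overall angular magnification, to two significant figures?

200

Objective: 1/d_i = 1/f_obj - 1/d_o = 1/1.5 - 1/1.58 = 0.03376 cm^-1, so d_i = 29.625 cm.
m_obj = -d_i/d_o = -29.625/1.58 = -18.750.
Eyepiece angular magnification (image at near point): M_eye = 1 + D/f_e = 1 + 24/2.5 = 10.600.
Overall M = m_obj x M_eye = (-18.750)(10.600) = -198.75.
|M| = 198.75.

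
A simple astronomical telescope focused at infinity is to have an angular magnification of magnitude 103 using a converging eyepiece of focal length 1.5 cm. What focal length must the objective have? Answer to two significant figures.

150 cm

|M| = f_obj/|f_eye|, so f_obj = |M| x |f_eye| = 103.0 x 1.5 = 154.500 cm.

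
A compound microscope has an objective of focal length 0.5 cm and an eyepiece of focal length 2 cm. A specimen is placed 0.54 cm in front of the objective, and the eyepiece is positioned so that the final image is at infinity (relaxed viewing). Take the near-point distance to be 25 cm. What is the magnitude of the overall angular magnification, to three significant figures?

Objective: 1/d_i = 1/f_obj - 1/d_o = 1/0.5 - 1/0.54 = 0.14815 cm^-1, so d_i = 6.750 cm.
m_obj = -d_i/d_o = -6.750/0.54 = -12.500.
Eyepiece angular magnification (image at infinity): M_eye = D/f_e = 25/2 = 12.500.
Overall M = m_obj x M_eye = (-12.500)(12.500) = -156.25.
|M| = 156.25.

156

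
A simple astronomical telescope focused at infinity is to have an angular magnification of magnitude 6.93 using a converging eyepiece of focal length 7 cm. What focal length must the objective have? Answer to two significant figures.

49 cm

|M| = f_obj/|f_eye|, so f_obj = |M| x |f_eye| = 6.93 x 7 = 48.510 cm.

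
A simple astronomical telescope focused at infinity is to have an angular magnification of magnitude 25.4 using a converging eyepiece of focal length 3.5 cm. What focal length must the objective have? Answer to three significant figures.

88.9 cm

|M| = f_obj/|f_eye|, so f_obj = |M| x |f_eye| = 25.4 x 3.5 = 88.900 cm.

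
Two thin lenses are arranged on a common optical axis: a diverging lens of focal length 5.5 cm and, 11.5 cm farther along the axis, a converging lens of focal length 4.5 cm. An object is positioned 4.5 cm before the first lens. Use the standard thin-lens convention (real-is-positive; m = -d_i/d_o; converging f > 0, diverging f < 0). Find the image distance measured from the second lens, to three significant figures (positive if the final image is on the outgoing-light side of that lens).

6.64 cm

Lens 1: 1/d_i1 = 1/f_1 - 1/d_o1 = 1/(-5.5) - 1/4.5 = -0.40404 cm^-1, so d_i1 = -2.475 cm.
The intermediate image is virtual, 2.475 cm to the left of lens 1, so d_o2 = L - d_i1 = 11.5 - (-2.475) = 13.975 cm.
Lens 2: 1/d_i2 = 1/f_2 - 1/d_o2 = 1/4.5 - 1/(13.975) = 0.15067 cm^-1, so d_i2 = 6.637 cm.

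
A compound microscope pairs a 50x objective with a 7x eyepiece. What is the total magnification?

The overall magnification of a compound microscope is the product of the objective and eyepiece magnifications:
M = M_obj x M_eye = 50 x 7 = 350.

350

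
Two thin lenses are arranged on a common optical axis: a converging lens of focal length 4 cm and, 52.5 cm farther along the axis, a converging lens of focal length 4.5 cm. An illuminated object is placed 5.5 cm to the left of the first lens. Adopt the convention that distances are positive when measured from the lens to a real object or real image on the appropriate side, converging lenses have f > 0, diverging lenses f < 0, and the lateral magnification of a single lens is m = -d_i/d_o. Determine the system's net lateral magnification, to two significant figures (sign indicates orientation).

0.36

First lens: d_i1 = 1/(1/4 - 1/5.5) = 14.667 cm.
m_1 = -(14.667)/5.5 = -2.6667.
Object distance for lens 2: d_o2 = 52.5 - 14.667 = 37.833 cm.
Second lens: d_i2 = 1/(1/4.5 - 1/(37.833)) = 5.108 cm.
m_2 = -(5.108)/(37.833) = -0.1350.
Total m = m_1 x m_2 = (-2.6667)(-0.1350) = 0.3600.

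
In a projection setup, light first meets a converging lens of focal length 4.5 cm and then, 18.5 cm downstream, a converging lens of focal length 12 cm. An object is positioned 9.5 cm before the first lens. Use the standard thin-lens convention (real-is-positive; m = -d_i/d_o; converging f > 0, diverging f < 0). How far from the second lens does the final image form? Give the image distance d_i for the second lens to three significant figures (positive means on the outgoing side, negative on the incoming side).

-58.2 cm

Applying the thin-lens equation to the first lens, 1/4.5 = 1/9.5 + 1/d_i1, which gives d_i1 = 8.550 cm.
The intermediate image is 8.550 cm to the right of lens 1, so d_o2 = L - d_i1 = 18.5 - 8.550 = 9.950 cm.
Applying the thin-lens equation again with f_2 = 12 cm and d_o2 = 9.950 cm gives d_i2 = -58.244 cm.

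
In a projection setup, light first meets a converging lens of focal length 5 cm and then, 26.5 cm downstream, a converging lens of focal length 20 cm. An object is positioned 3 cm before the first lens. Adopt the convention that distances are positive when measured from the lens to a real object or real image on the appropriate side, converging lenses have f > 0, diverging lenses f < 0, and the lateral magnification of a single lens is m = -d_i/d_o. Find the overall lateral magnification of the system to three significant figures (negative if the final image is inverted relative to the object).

-3.57

Lens 1: 1/d_i1 = 1/f_1 - 1/d_o1 = 1/5 - 1/3 = -0.13333 cm^-1, so d_i1 = -7.500 cm.
m_1 = -(-7.500)/3 = 2.5000.
With d_i1 < 0 the first image is virtual and lies on the object side; the object distance for lens 2 is d_o2 = 26.5 - (-7.500) = 34.000 cm.
Lens 2: 1/d_i2 = 1/f_2 - 1/d_o2 = 1/20 - 1/(34.000) = 0.02059 cm^-1, so d_i2 = 48.571 cm.
m_2 = -(48.571)/(34.000) = -1.4286.
The system's lateral magnification is m_1 m_2 = (2.5000)(-1.4286) = -3.5714.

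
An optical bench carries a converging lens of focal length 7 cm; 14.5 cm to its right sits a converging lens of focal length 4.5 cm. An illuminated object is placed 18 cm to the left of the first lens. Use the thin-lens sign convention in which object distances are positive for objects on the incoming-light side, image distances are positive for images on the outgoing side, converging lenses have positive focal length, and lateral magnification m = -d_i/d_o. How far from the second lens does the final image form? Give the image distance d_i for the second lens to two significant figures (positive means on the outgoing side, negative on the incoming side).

-9.4 cm

First lens: d_i1 = 1/(1/7 - 1/18) = 11.455 cm.
Object distance for lens 2: d_o2 = 14.5 - 11.455 = 3.045 cm.
Second lens: d_i2 = 1/(1/4.5 - 1/(3.045)) = -9.422 cm.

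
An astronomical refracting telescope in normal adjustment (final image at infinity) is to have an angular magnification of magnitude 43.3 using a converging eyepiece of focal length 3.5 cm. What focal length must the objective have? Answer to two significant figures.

150 cm

|M| = f_obj/|f_eye|, so f_obj = |M| x |f_eye| = 43.3 x 3.5 = 151.550 cm.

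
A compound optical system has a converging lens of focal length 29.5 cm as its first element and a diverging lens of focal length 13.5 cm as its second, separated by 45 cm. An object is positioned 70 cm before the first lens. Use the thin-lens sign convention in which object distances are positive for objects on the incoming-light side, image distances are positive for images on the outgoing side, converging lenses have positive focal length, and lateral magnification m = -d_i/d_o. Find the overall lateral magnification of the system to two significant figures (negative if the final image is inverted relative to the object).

-1.3

Lens 1: 1/d_i1 = 1/f_1 - 1/d_o1 = 1/29.5 - 1/70 = 0.01961 cm^-1, so d_i1 = 50.988 cm.
m_1 = -(50.988)/70 = -0.7284.
Since 50.988 cm > 45 cm, the first image lies past the second lens and serves as a virtual object: d_o2 = L - d_i1 = -5.988 cm.
Lens 2: 1/d_i2 = 1/f_2 - 1/d_o2 = 1/(-13.5) - 1/(-5.988) = 0.09294 cm^-1, so d_i2 = 10.760 cm.
m_2 = -(10.760)/(-5.988) = 1.7970.
The system's lateral magnification is m_1 m_2 = (-0.7284)(1.7970) = -1.3090.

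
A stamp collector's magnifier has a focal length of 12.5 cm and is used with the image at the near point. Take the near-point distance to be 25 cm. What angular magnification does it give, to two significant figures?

M = 1 + D/f = 1 + 25/12.5 = 3.000.

3.0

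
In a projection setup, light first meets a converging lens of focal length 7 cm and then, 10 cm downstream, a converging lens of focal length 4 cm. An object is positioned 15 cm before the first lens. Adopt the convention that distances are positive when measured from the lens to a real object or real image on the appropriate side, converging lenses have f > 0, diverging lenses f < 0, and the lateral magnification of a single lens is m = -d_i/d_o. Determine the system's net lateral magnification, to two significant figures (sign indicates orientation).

First lens: d_i1 = 1/(1/7 - 1/15) = 13.125 cm.
m_1 = -(13.125)/15 = -0.8750.
This image would form 13.125 cm past lens 1, i.e. 3.125 cm beyond lens 2, so it is a virtual object for lens 2: d_o2 = 10 - 13.125 = -3.125 cm.
Second lens: d_i2 = 1/(1/4 - 1/(-3.125)) = 1.754 cm.
m_2 = -(1.754)/(-3.125) = 0.5614.
The system's lateral magnification is m_1 m_2 = (-0.8750)(0.5614) = -0.4912.

-0.49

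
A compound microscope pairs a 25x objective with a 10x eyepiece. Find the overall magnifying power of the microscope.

250

The overall magnification of a compound microscope is the product of the objective and eyepiece magnifications:
M = M_obj x M_eye = 25 x 10 = 250.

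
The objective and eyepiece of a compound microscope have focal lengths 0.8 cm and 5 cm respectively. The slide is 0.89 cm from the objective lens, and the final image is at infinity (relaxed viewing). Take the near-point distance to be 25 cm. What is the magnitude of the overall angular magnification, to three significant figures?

44.4

Objective: 1/d_i = 1/f_obj - 1/d_o = 1/0.8 - 1/0.89 = 0.12640 cm^-1, so d_i = 7.911 cm.
m_obj = -d_i/d_o = -7.911/0.89 = -8.889.
Eyepiece angular magnification (image at infinity): M_eye = D/f_e = 25/5 = 5.000.
Overall M = m_obj x M_eye = (-8.889)(5.000) = -44.44.
|M| = 44.44.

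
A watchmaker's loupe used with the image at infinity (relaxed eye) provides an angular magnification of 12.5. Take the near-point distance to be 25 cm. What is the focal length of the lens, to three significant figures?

2.00 cm

For the image at infinity, M = D/f.
f = D/M = 25/12.5 = 2.000 cm.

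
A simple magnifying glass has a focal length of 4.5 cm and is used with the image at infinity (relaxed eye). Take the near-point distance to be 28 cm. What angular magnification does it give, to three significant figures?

6.22

M = D/f = 28/4.5 = 6.222.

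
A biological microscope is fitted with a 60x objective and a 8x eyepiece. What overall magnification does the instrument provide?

480

The overall magnification of a compound microscope is the product of the objective and eyepiece magnifications:
M = M_obj x M_eye = 60 x 8 = 480.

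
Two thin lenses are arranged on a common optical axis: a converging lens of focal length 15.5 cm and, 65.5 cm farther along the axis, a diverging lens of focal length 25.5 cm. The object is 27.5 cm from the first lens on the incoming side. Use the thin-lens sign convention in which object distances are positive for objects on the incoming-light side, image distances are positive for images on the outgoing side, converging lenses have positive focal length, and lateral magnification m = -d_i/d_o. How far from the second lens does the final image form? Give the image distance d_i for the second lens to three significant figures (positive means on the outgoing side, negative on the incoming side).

Applying the thin-lens equation to the first lens, 1/15.5 = 1/27.5 + 1/d_i1, which gives d_i1 = 35.521 cm.
The intermediate image is 35.521 cm to the right of lens 1, so d_o2 = L - d_i1 = 65.5 - 35.521 = 29.979 cm.
Applying the thin-lens equation again with f_2 = -25.5 cm and d_o2 = 29.979 cm gives d_i2 = -13.779 cm.

-13.8 cm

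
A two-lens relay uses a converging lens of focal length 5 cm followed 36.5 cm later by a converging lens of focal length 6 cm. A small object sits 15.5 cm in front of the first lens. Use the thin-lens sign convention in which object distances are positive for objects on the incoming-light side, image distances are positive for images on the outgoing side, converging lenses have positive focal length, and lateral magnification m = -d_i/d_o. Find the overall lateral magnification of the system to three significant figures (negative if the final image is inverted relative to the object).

First lens: d_i1 = 1/(1/5 - 1/15.5) = 7.381 cm.
m_1 = -(7.381)/15.5 = -0.4762.
Object distance for lens 2: d_o2 = 36.5 - 7.381 = 29.119 cm.
Second lens: d_i2 = 1/(1/6 - 1/(29.119)) = 7.557 cm.
m_2 = -(7.557)/(29.119) = -0.2595.
The system's lateral magnification is m_1 m_2 = (-0.4762)(-0.2595) = 0.1236.

0.124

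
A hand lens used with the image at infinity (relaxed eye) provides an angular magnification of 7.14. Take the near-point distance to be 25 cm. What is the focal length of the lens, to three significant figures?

For the image at infinity, M = D/f.
f = D/M = 25/7.14 = 3.501 cm.

3.50 cm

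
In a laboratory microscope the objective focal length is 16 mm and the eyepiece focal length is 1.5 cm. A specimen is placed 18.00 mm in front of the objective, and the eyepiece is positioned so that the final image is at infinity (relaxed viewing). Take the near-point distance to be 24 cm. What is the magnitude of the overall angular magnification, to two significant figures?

130

Convert to cm: f_obj = 16 mm = 1.6 cm; d_o = 18.00 mm = 1.80 cm.
Objective: 1/d_i = 1/f_obj - 1/d_o = 1/1.6 - 1/1.80 = 0.06944 cm^-1, so d_i = 14.400 cm.
m_obj = -d_i/d_o = -14.400/1.80 = -8.000.
Eyepiece angular magnification (image at infinity): M_eye = D/f_e = 24/1.5 = 16.000.
Overall M = m_obj x M_eye = (-8.000)(16.000) = -128.00.
|M| = 128.00.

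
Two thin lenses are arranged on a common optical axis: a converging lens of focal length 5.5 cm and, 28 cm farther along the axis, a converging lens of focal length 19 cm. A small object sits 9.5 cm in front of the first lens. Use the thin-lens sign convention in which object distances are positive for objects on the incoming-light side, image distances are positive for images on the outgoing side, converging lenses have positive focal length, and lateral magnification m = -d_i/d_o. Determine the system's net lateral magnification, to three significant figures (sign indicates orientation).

-6.43

First lens: d_i1 = 1/(1/5.5 - 1/9.5) = 13.062 cm.
m_1 = -(13.062)/9.5 = -1.3750.
That image sits 14.938 cm in front of the second lens, so d_o2 = 14.938 cm.
Second lens: d_i2 = 1/(1/19 - 1/(14.938)) = -69.862 cm.
m_2 = -(-69.862)/(14.938) = 4.6769.
Overall magnification: m = m_1 m_2 = -6.4308.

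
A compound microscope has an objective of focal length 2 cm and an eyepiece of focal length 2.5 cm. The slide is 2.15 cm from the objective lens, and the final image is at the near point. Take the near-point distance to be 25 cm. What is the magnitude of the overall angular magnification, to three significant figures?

147

Objective: 1/d_i = 1/f_obj - 1/d_o = 1/2 - 1/2.15 = 0.03488 cm^-1, so d_i = 28.667 cm.
m_obj = -d_i/d_o = -28.667/2.15 = -13.333.
Eyepiece angular magnification (image at near point): M_eye = 1 + D/f_e = 1 + 25/2.5 = 11.000.
Overall M = m_obj x M_eye = (-13.333)(11.000) = -146.67.
|M| = 146.67.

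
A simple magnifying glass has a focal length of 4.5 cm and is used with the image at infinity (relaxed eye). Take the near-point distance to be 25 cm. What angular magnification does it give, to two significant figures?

M = D/f = 25/4.5 = 5.556.

5.6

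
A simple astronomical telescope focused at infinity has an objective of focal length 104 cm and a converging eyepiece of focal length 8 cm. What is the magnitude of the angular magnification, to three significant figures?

13.0

|M| = f_obj/|f_eye| = 104/8 = 13.000.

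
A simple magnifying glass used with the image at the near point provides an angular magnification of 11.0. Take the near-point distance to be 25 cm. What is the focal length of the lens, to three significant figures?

2.50 cm

For the image at the near point, M = 1 + D/f.
f = D/(M - 1) = 25/(11.0 - 1) = 2.500 cm.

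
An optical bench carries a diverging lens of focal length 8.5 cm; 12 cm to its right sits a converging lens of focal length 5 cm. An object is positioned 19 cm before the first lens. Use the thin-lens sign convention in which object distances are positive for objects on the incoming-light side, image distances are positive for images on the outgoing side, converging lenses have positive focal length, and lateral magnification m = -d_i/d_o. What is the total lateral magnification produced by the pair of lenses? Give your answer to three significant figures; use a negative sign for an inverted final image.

Applying the thin-lens equation to the first lens, 1/(-8.5) = 1/19 + 1/d_i1, which gives d_i1 = -5.873 cm.
Its lateral magnification is m_1 = -d_i1/d_o1 = -(-5.873)/19 = 0.3091.
With d_i1 < 0 the first image is virtual and lies on the object side; the object distance for lens 2 is d_o2 = 12 - (-5.873) = 17.873 cm.
Applying the thin-lens equation again with f_2 = 5 cm and d_o2 = 17.873 cm gives d_i2 = 6.942 cm.
m_2 = -(6.942)/(17.873) = -0.3884.
The system's lateral magnification is m_1 m_2 = (0.3091)(-0.3884) = -0.1201.

-0.120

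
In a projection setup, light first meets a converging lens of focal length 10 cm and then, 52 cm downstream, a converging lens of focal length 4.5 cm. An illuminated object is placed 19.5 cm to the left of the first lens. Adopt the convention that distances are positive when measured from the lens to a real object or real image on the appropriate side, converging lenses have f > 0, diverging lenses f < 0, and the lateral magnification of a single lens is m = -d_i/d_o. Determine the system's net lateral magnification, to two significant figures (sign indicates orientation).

0.18

Applying the thin-lens equation to the first lens, 1/10 = 1/19.5 + 1/d_i1, which gives d_i1 = 20.526 cm.
Its lateral magnification is m_1 = -d_i1/d_o1 = -(20.526)/19.5 = -1.0526.
Object distance for lens 2: d_o2 = 52 - 20.526 = 31.474 cm.
Applying the thin-lens equation again with f_2 = 4.5 cm and d_o2 = 31.474 cm gives d_i2 = 5.251 cm.
m_2 = -(5.251)/(31.474) = -0.1668.
The system's lateral magnification is m_1 m_2 = (-1.0526)(-0.1668) = 0.1756.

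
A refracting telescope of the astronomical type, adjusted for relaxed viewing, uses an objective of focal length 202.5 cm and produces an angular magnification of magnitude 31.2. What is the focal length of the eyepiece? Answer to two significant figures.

6.5 cm

|M| = f_obj/f_eye, so f_eye = f_obj/|M| = 202.5/31.2 = 6.490 cm.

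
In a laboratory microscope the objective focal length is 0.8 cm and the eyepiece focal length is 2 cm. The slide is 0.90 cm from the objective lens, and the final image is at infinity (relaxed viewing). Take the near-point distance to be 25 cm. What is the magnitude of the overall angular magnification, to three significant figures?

100

Objective: 1/d_i = 1/f_obj - 1/d_o = 1/0.8 - 1/0.90 = 0.13889 cm^-1, so d_i = 7.200 cm.
m_obj = -d_i/d_o = -7.200/0.90 = -8.000.
Eyepiece angular magnification (image at infinity): M_eye = D/f_e = 25/2 = 12.500.
Overall M = m_obj x M_eye = (-8.000)(12.500) = -100.00.
|M| = 100.00.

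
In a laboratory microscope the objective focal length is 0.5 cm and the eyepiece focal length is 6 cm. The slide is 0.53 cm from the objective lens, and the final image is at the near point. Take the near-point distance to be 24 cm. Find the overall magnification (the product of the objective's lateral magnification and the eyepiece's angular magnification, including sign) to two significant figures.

Objective: 1/d_i = 1/f_obj - 1/d_o = 1/0.5 - 1/0.53 = 0.11321 cm^-1, so d_i = 8.833 cm.
m_obj = -d_i/d_o = -8.833/0.53 = -16.667.
Eyepiece angular magnification (image at near point): M_eye = 1 + D/f_e = 1 + 24/6 = 5.000.
Overall M = m_obj x M_eye = (-16.667)(5.000) = -83.33.

-83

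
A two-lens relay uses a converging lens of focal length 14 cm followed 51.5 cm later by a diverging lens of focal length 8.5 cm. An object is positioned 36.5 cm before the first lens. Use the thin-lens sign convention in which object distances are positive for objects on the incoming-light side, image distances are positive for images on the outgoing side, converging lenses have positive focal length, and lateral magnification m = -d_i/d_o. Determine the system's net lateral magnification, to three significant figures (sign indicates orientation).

Applying the thin-lens equation to the first lens, 1/14 = 1/36.5 + 1/d_i1, which gives d_i1 = 22.711 cm.
Its lateral magnification is m_1 = -d_i1/d_o1 = -(22.711)/36.5 = -0.6222.
Object distance for lens 2: d_o2 = 51.5 - 22.711 = 28.789 cm.
Applying the thin-lens equation again with f_2 = -8.5 cm and d_o2 = 28.789 cm gives d_i2 = -6.562 cm.
m_2 = -(-6.562)/(28.789) = 0.2279.
Total m = m_1 x m_2 = (-0.6222)(0.2279) = -0.1418.

-0.142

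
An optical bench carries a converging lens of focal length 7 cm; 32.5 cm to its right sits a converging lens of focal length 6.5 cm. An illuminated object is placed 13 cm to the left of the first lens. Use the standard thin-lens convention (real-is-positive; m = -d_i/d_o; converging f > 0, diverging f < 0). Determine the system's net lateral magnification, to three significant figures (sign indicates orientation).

Lens 1: 1/d_i1 = 1/f_1 - 1/d_o1 = 1/7 - 1/13 = 0.06593 cm^-1, so d_i1 = 15.167 cm.
m_1 = -(15.167)/13 = -1.1667.
That image sits 17.333 cm in front of the second lens, so d_o2 = 17.333 cm.
Lens 2: 1/d_i2 = 1/f_2 - 1/d_o2 = 1/6.5 - 1/(17.333) = 0.09615 cm^-1, so d_i2 = 10.400 cm.
m_2 = -(10.400)/(17.333) = -0.6000.
Overall magnification: m = m_1 m_2 = 0.7000.

0.700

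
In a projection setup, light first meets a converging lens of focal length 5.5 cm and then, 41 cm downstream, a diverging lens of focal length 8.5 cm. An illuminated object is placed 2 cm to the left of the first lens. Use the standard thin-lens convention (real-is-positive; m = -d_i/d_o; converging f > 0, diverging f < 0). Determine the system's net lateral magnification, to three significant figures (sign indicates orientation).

Applying the thin-lens equation to the first lens, 1/5.5 = 1/2 + 1/d_i1, which gives d_i1 = -3.143 cm.
Its lateral magnification is m_1 = -d_i1/d_o1 = -(-3.143)/2 = 1.5714.
With d_i1 < 0 the first image is virtual and lies on the object side; the object distance for lens 2 is d_o2 = 41 - (-3.143) = 44.143 cm.
Applying the thin-lens equation again with f_2 = -8.5 cm and d_o2 = 44.143 cm gives d_i2 = -7.128 cm.
m_2 = -(-7.128)/(44.143) = 0.1615.
Total m = m_1 x m_2 = (1.5714)(0.1615) = 0.2537.

0.254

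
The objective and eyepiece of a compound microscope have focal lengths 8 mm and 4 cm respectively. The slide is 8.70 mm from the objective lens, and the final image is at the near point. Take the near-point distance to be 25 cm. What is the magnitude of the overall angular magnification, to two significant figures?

83

Convert to cm: f_obj = 8 mm = 0.8 cm; d_o = 8.70 mm = 0.87 cm.
Objective: 1/d_i = 1/f_obj - 1/d_o = 1/0.8 - 1/0.87 = 0.10057 cm^-1, so d_i = 9.943 cm.
m_obj = -d_i/d_o = -9.943/0.87 = -11.429.
Eyepiece angular magnification (image at near point): M_eye = 1 + D/f_e = 1 + 25/4 = 7.250.
Overall M = m_obj x M_eye = (-11.429)(7.250) = -82.86.
|M| = 82.86.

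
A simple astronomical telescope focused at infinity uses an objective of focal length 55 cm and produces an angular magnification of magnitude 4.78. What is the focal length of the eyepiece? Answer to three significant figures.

|M| = f_obj/f_eye, so f_eye = f_obj/|M| = 55/4.78 = 11.506 cm.

11.5 cm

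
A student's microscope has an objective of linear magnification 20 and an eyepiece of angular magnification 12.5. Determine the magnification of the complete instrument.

The overall magnification of a compound microscope is the product of the objective and eyepiece magnifications:
M = M_obj x M_eye = 20 x 12.5 = 250.

250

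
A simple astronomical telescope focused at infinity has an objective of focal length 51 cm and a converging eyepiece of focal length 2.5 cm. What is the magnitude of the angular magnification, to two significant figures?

|M| = f_obj/|f_eye| = 51/2.5 = 20.400.

20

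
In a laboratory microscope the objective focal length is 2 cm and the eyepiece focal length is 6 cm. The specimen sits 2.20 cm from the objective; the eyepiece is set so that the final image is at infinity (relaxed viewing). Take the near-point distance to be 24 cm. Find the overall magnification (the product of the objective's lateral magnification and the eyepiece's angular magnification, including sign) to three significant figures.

Objective: 1/d_i = 1/f_obj - 1/d_o = 1/2 - 1/2.20 = 0.04545 cm^-1, so d_i = 22.000 cm.
m_obj = -d_i/d_o = -22.000/2.20 = -10.000.
Eyepiece angular magnification (image at infinity): M_eye = D/f_e = 24/6 = 4.000.
Overall M = m_obj x M_eye = (-10.000)(4.000) = -40.00.

-40.0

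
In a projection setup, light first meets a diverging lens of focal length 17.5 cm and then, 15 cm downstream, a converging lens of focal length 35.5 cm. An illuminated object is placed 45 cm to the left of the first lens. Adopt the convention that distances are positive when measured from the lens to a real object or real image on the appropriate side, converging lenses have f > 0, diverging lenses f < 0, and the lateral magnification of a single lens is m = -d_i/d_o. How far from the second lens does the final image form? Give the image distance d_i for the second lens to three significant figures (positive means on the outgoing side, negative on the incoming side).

First lens: d_i1 = 1/(1/(-17.5) - 1/45) = -12.600 cm.
The intermediate image is virtual, 12.600 cm to the left of lens 1, so d_o2 = L - d_i1 = 15 - (-12.600) = 27.600 cm.
Second lens: d_i2 = 1/(1/35.5 - 1/(27.600)) = -124.025 cm.

-124 cm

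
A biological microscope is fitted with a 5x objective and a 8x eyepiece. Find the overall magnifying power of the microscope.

The overall magnification of a compound microscope is the product of the objective and eyepiece magnifications:
M = M_obj x M_eye = 5 x 8 = 40.

40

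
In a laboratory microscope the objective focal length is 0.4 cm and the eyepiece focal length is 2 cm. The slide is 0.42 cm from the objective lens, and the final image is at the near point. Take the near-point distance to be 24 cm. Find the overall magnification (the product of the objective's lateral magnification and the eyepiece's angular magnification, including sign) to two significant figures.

Objective: 1/d_i = 1/f_obj - 1/d_o = 1/0.4 - 1/0.42 = 0.11905 cm^-1, so d_i = 8.400 cm.
m_obj = -d_i/d_o = -8.400/0.42 = -20.000.
Eyepiece angular magnification (image at near point): M_eye = 1 + D/f_e = 1 + 24/2 = 13.000.
Overall M = m_obj x M_eye = (-20.000)(13.000) = -260.00.

-260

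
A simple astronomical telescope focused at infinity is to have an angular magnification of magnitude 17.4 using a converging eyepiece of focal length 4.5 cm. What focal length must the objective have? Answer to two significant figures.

78 cm

|M| = f_obj/|f_eye|, so f_obj = |M| x |f_eye| = 17.4 x 4.5 = 78.300 cm.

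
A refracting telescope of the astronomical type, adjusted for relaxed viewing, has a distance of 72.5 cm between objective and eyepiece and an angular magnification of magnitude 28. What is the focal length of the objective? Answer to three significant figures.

In normal adjustment the tube length equals f_obj + f_eye and |M| = f_obj/f_eye.
So f_obj = 28 f_eye and 28 f_eye + f_eye = 72.5 cm, giving f_eye = 72.5/29 = 2.500 cm and f_obj = 70.000 cm.

70.0 cm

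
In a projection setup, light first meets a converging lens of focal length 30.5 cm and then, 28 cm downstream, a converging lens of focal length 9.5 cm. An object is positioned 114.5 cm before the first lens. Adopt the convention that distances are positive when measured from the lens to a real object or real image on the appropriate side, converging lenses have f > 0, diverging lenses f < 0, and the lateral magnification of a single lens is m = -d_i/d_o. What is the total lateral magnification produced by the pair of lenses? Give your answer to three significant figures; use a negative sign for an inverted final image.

Lens 1: 1/d_i1 = 1/f_1 - 1/d_o1 = 1/30.5 - 1/114.5 = 0.02405 cm^-1, so d_i1 = 41.574 cm.
m_1 = -(41.574)/114.5 = -0.3631.
Since 41.574 cm > 28 cm, the first image lies past the second lens and serves as a virtual object: d_o2 = L - d_i1 = -13.574 cm.
Lens 2: 1/d_i2 = 1/f_2 - 1/d_o2 = 1/9.5 - 1/(-13.574) = 0.17893 cm^-1, so d_i2 = 5.589 cm.
m_2 = -(5.589)/(-13.574) = 0.4117.
Total m = m_1 x m_2 = (-0.3631)(0.4117) = -0.1495.

-0.149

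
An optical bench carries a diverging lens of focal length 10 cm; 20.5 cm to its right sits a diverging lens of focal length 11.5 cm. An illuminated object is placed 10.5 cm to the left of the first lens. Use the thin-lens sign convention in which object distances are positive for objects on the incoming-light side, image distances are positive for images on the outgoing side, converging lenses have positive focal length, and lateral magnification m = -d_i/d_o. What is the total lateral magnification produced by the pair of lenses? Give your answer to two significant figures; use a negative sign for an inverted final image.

0.15

Lens 1: 1/d_i1 = 1/f_1 - 1/d_o1 = 1/(-10) - 1/10.5 = -0.19524 cm^-1, so d_i1 = -5.122 cm.
m_1 = -(-5.122)/10.5 = 0.4878.
The intermediate image is virtual, 5.122 cm to the left of lens 1, so d_o2 = L - d_i1 = 20.5 - (-5.122) = 25.622 cm.
Lens 2: 1/d_i2 = 1/f_2 - 1/d_o2 = 1/(-11.5) - 1/(25.622) = -0.12599 cm^-1, so d_i2 = -7.937 cm.
m_2 = -(-7.937)/(25.622) = 0.3098.
The system's lateral magnification is m_1 m_2 = (0.4878)(0.3098) = 0.1511.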